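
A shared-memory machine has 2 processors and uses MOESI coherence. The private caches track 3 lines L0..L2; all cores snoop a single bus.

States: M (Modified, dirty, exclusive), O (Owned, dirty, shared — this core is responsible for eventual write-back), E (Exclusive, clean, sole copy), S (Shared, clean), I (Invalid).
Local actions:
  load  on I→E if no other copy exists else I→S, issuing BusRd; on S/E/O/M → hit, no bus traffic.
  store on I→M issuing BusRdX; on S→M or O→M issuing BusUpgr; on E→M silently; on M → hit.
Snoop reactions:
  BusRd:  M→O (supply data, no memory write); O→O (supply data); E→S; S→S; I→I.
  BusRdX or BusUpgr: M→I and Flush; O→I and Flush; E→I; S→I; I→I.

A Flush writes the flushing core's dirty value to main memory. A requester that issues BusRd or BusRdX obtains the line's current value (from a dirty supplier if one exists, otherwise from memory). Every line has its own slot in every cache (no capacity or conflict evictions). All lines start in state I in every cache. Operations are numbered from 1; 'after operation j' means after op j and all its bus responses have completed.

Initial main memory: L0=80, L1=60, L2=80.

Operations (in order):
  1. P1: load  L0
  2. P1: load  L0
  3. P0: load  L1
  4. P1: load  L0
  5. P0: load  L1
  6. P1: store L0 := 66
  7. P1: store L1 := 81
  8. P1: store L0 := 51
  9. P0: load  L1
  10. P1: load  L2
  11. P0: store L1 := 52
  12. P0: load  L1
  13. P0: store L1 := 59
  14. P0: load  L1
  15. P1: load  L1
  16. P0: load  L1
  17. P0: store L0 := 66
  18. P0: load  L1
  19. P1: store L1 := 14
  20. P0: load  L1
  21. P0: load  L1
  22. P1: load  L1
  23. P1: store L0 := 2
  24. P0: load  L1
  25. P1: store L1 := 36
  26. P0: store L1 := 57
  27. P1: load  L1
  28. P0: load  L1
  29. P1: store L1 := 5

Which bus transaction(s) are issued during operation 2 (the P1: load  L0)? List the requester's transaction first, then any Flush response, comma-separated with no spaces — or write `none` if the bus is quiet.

bus = none

step 1: P1: load  L0  ⟶  IE  (L0)  txn=BusRd  M[L0]=80
step 2: P1: load  L0  ⟶  IE  (L0)  txn=∅  M[L0]=80
step 3: P0: load  L1  ⟶  EI  (L1)  txn=BusRd  M[L1]=60
step 4: P1: load  L0  ⟶  IE  (L0)  txn=∅  M[L0]=80
step 5: P0: load  L1  ⟶  EI  (L1)  txn=∅  M[L1]=60
step 6: P1: store L0 := 66  ⟶  IM  (L0)  txn=∅  M[L0]=80
step 7: P1: store L1 := 81  ⟶  IM  (L1)  txn=BusRdX  M[L1]=60
step 8: P1: store L0 := 51  ⟶  IM  (L0)  txn=∅  M[L0]=80
step 9: P0: load  L1  ⟶  SO  (L1)  txn=BusRd  M[L1]=60
step 10: P1: load  L2  ⟶  IE  (L2)  txn=BusRd  M[L2]=80
step 11: P0: store L1 := 52  ⟶  MI  (L1)  txn=BusUpgr+Flush  M[L1]=81
step 12: P0: load  L1  ⟶  MI  (L1)  txn=∅  M[L1]=81
step 13: P0: store L1 := 59  ⟶  MI  (L1)  txn=∅  M[L1]=81
step 14: P0: load  L1  ⟶  MI  (L1)  txn=∅  M[L1]=81
step 15: P1: load  L1  ⟶  OS  (L1)  txn=BusRd  M[L1]=81
step 16: P0: load  L1  ⟶  OS  (L1)  txn=∅  M[L1]=81
step 17: P0: store L0 := 66  ⟶  MI  (L0)  txn=BusRdX+Flush  M[L0]=51
step 18: P0: load  L1  ⟶  OS  (L1)  txn=∅  M[L1]=81
step 19: P1: store L1 := 14  ⟶  IM  (L1)  txn=BusUpgr+Flush  M[L1]=59
step 20: P0: load  L1  ⟶  SO  (L1)  txn=BusRd  M[L1]=59
step 21: P0: load  L1  ⟶  SO  (L1)  txn=∅  M[L1]=59
step 22: P1: load  L1  ⟶  SO  (L1)  txn=∅  M[L1]=59
step 23: P1: store L0 := 2  ⟶  IM  (L0)  txn=BusRdX+Flush  M[L0]=66
step 24: P0: load  L1  ⟶  SO  (L1)  txn=∅  M[L1]=59
step 25: P1: store L1 := 36  ⟶  IM  (L1)  txn=BusUpgr  M[L1]=59
step 26: P0: store L1 := 57  ⟶  MI  (L1)  txn=BusRdX+Flush  M[L1]=36
step 27: P1: load  L1  ⟶  OS  (L1)  txn=BusRd  M[L1]=36
step 28: P0: load  L1  ⟶  OS  (L1)  txn=∅  M[L1]=36
step 29: P1: store L1 := 5  ⟶  IM  (L1)  txn=BusUpgr+Flush  M[L1]=57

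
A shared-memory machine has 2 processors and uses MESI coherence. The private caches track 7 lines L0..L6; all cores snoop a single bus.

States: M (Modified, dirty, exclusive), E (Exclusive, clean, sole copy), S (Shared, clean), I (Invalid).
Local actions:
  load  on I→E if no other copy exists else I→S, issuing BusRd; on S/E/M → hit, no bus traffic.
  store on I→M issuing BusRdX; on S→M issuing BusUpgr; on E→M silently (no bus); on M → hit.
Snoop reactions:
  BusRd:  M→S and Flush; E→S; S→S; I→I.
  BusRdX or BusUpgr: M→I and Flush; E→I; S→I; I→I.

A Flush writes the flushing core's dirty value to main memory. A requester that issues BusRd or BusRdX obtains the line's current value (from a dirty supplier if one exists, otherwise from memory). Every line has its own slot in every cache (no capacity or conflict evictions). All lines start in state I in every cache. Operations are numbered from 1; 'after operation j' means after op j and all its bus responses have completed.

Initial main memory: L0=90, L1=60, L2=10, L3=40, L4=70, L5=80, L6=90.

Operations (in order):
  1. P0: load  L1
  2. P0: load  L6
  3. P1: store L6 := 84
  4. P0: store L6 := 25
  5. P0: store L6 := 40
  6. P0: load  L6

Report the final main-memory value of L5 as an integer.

memory[L5] = 80

1. P0: load  L1  bus=[BusRd]  L1: P0=E P1=I  mem[L1]=60
2. P0: load  L6  bus=[BusRd]  L6: P0=E P1=I  mem[L6]=90
3. P1: store L6 := 84  bus=[BusRdX]  L6: P0=I P1=M  mem[L6]=90
4. P0: store L6 := 25  bus=[BusRdX,Flush]  L6: P0=M P1=I  mem[L6]=84
5. P0: store L6 := 40  bus=[-]  L6: P0=M P1=I  mem[L6]=84
6. P0: load  L6  bus=[-]  L6: P0=M P1=I  mem[L6]=84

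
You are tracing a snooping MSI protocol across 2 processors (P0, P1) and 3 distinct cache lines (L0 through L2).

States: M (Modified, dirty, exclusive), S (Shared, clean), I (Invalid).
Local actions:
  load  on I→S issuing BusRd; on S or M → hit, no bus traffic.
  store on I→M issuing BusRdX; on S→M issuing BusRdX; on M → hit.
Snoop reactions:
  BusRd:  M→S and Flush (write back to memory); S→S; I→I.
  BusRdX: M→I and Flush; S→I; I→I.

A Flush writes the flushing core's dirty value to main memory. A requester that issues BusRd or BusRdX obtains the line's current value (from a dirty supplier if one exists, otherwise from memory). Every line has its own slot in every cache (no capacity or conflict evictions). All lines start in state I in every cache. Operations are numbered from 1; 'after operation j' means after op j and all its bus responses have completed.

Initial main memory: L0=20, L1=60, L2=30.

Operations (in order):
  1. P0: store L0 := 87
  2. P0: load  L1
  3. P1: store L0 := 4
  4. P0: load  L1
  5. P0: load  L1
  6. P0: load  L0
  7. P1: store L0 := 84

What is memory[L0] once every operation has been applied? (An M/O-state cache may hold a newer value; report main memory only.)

memory[L0] = 4

[1] P0: store L0 := 87 | P0:M(87), P1:I | bus: BusRdX
[2] P0: load  L1 | P0:S(60), P1:I | bus: BusRd
[3] P1: store L0 := 4 | P0:I, P1:M(4) | bus: BusRdX,Flush
[4] P0: load  L1 | P0:S(60), P1:I | bus: none
[5] P0: load  L1 | P0:S(60), P1:I | bus: none
[6] P0: load  L0 | P0:S(4), P1:S(4) | bus: BusRd,Flush
[7] P1: store L0 := 84 | P0:I, P1:M(84) | bus: BusRdX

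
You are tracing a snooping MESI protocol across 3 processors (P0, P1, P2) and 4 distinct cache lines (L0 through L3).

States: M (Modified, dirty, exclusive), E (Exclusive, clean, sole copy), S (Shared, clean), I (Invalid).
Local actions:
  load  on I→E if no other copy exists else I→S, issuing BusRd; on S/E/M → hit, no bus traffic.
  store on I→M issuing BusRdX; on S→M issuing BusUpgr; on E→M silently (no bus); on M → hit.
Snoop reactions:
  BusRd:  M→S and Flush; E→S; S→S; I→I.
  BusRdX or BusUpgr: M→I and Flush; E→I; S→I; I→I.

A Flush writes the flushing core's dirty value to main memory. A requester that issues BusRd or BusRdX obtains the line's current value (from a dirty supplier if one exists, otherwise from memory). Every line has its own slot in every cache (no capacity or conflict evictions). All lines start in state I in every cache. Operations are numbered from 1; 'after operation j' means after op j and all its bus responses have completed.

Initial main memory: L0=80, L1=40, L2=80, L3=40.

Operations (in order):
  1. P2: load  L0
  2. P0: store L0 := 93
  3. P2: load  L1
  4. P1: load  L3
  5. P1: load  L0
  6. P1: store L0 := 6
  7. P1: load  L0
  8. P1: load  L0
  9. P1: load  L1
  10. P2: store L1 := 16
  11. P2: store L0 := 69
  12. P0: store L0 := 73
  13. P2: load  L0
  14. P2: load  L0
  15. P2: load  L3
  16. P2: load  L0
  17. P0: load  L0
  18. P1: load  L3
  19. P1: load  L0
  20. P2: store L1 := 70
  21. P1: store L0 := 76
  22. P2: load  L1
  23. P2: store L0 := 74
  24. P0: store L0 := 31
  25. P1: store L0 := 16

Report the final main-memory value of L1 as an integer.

step 1: P2: load  L0  ⟶  IIE  (L0)  txn=BusRd  M[L0]=80
step 2: P0: store L0 := 93  ⟶  MII  (L0)  txn=BusRdX  M[L0]=80
step 3: P2: load  L1  ⟶  IIE  (L1)  txn=BusRd  M[L1]=40
step 4: P1: load  L3  ⟶  IEI  (L3)  txn=BusRd  M[L3]=40
step 5: P1: load  L0  ⟶  SSI  (L0)  txn=BusRd+Flush  M[L0]=93
step 6: P1: store L0 := 6  ⟶  IMI  (L0)  txn=BusUpgr  M[L0]=93
step 7: P1: load  L0  ⟶  IMI  (L0)  txn=∅  M[L0]=93
step 8: P1: load  L0  ⟶  IMI  (L0)  txn=∅  M[L0]=93
step 9: P1: load  L1  ⟶  ISS  (L1)  txn=BusRd  M[L1]=40
step 10: P2: store L1 := 16  ⟶  IIM  (L1)  txn=BusUpgr  M[L1]=40
step 11: P2: store L0 := 69  ⟶  IIM  (L0)  txn=BusRdX+Flush  M[L0]=6
step 12: P0: store L0 := 73  ⟶  MII  (L0)  txn=BusRdX+Flush  M[L0]=69
step 13: P2: load  L0  ⟶  SIS  (L0)  txn=BusRd+Flush  M[L0]=73
step 14: P2: load  L0  ⟶  SIS  (L0)  txn=∅  M[L0]=73
step 15: P2: load  L3  ⟶  ISS  (L3)  txn=BusRd  M[L3]=40
step 16: P2: load  L0  ⟶  SIS  (L0)  txn=∅  M[L0]=73
step 17: P0: load  L0  ⟶  SIS  (L0)  txn=∅  M[L0]=73
step 18: P1: load  L3  ⟶  ISS  (L3)  txn=∅  M[L3]=40
step 19: P1: load  L0  ⟶  SSS  (L0)  txn=BusRd  M[L0]=73
step 20: P2: store L1 := 70  ⟶  IIM  (L1)  txn=∅  M[L1]=40
step 21: P1: store L0 := 76  ⟶  IMI  (L0)  txn=BusUpgr  M[L0]=73
step 22: P2: load  L1  ⟶  IIM  (L1)  txn=∅  M[L1]=40
step 23: P2: store L0 := 74  ⟶  IIM  (L0)  txn=BusRdX+Flush  M[L0]=76
step 24: P0: store L0 := 31  ⟶  MII  (L0)  txn=BusRdX+Flush  M[L0]=74
step 25: P1: store L0 := 16  ⟶  IMI  (L0)  txn=BusRdX+Flush  M[L0]=31

memory[L1] = 40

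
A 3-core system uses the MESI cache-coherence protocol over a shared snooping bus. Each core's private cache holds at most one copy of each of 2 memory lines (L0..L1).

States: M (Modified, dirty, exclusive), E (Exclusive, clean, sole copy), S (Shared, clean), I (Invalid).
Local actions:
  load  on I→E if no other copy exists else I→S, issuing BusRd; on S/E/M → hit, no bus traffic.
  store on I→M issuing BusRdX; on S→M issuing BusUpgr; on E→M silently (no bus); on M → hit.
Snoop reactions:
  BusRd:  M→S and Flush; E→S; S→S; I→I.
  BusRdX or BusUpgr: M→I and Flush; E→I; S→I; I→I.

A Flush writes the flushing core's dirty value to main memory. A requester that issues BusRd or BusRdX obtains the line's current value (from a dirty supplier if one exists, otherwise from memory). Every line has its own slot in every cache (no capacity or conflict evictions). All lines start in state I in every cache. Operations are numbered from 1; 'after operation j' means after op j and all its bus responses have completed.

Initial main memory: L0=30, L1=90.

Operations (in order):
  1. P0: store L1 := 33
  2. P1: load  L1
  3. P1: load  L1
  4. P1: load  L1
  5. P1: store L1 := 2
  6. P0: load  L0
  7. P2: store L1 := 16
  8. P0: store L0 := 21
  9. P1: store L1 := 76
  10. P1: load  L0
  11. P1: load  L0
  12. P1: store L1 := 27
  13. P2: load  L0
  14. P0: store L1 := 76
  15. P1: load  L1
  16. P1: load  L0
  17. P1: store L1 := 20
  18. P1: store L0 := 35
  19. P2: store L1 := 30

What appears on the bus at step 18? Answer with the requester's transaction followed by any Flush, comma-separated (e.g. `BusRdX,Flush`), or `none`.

  op1 P0: store L1 := 33 → M/I/I on L1; bus BusRdX; mem=90
  op2 P1: load  L1 → S/S/I on L1; bus BusRd Flush; mem=33
  op3 P1: load  L1 → S/S/I on L1; bus (none); mem=33
  op4 P1: load  L1 → S/S/I on L1; bus (none); mem=33
  op5 P1: store L1 := 2 → I/M/I on L1; bus BusUpgr; mem=33
  op6 P0: load  L0 → E/I/I on L0; bus BusRd; mem=30
  op7 P2: store L1 := 16 → I/I/M on L1; bus BusRdX Flush; mem=2
  op8 P0: store L0 := 21 → M/I/I on L0; bus (none); mem=30
  op9 P1: store L1 := 76 → I/M/I on L1; bus BusRdX Flush; mem=16
  op10 P1: load  L0 → S/S/I on L0; bus BusRd Flush; mem=21
  op11 P1: load  L0 → S/S/I on L0; bus (none); mem=21
  op12 P1: store L1 := 27 → I/M/I on L1; bus (none); mem=16
  op13 P2: load  L0 → S/S/S on L0; bus BusRd; mem=21
  op14 P0: store L1 := 76 → M/I/I on L1; bus BusRdX Flush; mem=27
  op15 P1: load  L1 → S/S/I on L1; bus BusRd Flush; mem=76
  op16 P1: load  L0 → S/S/S on L0; bus (none); mem=21
  op17 P1: store L1 := 20 → I/M/I on L1; bus BusUpgr; mem=76
  op18 P1: store L0 := 35 → I/M/I on L0; bus BusUpgr; mem=21
  op19 P2: store L1 := 30 → I/I/M on L1; bus BusRdX Flush; mem=20

bus = BusUpgr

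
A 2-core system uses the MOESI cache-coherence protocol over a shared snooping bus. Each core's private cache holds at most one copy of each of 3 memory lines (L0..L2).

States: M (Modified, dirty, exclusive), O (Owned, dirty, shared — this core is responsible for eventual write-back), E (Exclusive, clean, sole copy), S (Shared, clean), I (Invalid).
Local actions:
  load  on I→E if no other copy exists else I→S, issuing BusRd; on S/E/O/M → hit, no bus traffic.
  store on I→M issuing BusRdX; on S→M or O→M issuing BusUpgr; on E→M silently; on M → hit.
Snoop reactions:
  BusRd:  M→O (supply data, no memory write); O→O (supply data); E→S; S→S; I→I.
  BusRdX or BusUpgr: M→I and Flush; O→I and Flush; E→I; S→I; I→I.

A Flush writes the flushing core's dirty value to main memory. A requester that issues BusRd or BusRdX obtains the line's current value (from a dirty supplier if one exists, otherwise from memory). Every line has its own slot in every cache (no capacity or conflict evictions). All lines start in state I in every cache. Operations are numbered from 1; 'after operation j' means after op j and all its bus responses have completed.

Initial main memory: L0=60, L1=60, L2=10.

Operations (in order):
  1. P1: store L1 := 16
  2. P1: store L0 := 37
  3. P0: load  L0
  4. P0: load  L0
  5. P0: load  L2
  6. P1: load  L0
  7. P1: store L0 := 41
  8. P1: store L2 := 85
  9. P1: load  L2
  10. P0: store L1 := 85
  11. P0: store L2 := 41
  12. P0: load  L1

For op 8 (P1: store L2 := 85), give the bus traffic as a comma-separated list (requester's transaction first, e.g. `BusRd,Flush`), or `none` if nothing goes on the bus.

bus = BusRdX

step 1: P1: store L1 := 16  ⟶  IM  (L1)  txn=BusRdX  M[L1]=60
step 2: P1: store L0 := 37  ⟶  IM  (L0)  txn=BusRdX  M[L0]=60
step 3: P0: load  L0  ⟶  SO  (L0)  txn=BusRd  M[L0]=60
step 4: P0: load  L0  ⟶  SO  (L0)  txn=∅  M[L0]=60
step 5: P0: load  L2  ⟶  EI  (L2)  txn=BusRd  M[L2]=10
step 6: P1: load  L0  ⟶  SO  (L0)  txn=∅  M[L0]=60
step 7: P1: store L0 := 41  ⟶  IM  (L0)  txn=BusUpgr  M[L0]=60
step 8: P1: store L2 := 85  ⟶  IM  (L2)  txn=BusRdX  M[L2]=10
step 9: P1: load  L2  ⟶  IM  (L2)  txn=∅  M[L2]=10
step 10: P0: store L1 := 85  ⟶  MI  (L1)  txn=BusRdX+Flush  M[L1]=16
step 11: P0: store L2 := 41  ⟶  MI  (L2)  txn=BusRdX+Flush  M[L2]=85
step 12: P0: load  L1  ⟶  MI  (L1)  txn=∅  M[L1]=16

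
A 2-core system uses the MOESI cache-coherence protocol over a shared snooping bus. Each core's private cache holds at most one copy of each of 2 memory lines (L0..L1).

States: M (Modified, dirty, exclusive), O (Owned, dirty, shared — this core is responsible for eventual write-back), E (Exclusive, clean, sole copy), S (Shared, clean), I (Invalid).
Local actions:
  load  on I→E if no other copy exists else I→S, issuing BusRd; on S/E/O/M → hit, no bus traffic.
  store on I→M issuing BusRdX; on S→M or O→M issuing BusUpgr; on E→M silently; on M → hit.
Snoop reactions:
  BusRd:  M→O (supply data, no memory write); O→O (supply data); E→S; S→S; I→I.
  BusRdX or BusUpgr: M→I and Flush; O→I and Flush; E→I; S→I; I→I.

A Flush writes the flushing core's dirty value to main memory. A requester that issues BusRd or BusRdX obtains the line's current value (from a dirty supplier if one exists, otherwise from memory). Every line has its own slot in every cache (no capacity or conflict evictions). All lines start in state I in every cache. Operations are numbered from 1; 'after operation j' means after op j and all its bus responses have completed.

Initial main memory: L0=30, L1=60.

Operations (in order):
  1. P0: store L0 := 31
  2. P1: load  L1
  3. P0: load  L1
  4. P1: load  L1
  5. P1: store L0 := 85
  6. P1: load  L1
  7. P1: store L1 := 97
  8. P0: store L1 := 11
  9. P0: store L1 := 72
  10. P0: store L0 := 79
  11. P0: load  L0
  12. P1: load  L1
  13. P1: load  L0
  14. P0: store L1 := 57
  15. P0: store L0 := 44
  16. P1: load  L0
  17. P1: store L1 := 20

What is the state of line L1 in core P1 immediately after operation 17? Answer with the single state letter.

  op1 P0: store L0 := 31 → M/I on L0; bus BusRdX; mem=30
  op2 P1: load  L1 → I/E on L1; bus BusRd; mem=60
  op3 P0: load  L1 → S/S on L1; bus BusRd; mem=60
  op4 P1: load  L1 → S/S on L1; bus (none); mem=60
  op5 P1: store L0 := 85 → I/M on L0; bus BusRdX Flush; mem=31
  op6 P1: load  L1 → S/S on L1; bus (none); mem=60
  op7 P1: store L1 := 97 → I/M on L1; bus BusUpgr; mem=60
  op8 P0: store L1 := 11 → M/I on L1; bus BusRdX Flush; mem=97
  op9 P0: store L1 := 72 → M/I on L1; bus (none); mem=97
  op10 P0: store L0 := 79 → M/I on L0; bus BusRdX Flush; mem=85
  op11 P0: load  L0 → M/I on L0; bus (none); mem=85
  op12 P1: load  L1 → O/S on L1; bus BusRd; mem=97
  op13 P1: load  L0 → O/S on L0; bus BusRd; mem=85
  op14 P0: store L1 := 57 → M/I on L1; bus BusUpgr; mem=97
  op15 P0: store L0 := 44 → M/I on L0; bus BusUpgr; mem=85
  op16 P1: load  L0 → O/S on L0; bus BusRd; mem=85
  op17 P1: store L1 := 20 → I/M on L1; bus BusRdX Flush; mem=57

state = M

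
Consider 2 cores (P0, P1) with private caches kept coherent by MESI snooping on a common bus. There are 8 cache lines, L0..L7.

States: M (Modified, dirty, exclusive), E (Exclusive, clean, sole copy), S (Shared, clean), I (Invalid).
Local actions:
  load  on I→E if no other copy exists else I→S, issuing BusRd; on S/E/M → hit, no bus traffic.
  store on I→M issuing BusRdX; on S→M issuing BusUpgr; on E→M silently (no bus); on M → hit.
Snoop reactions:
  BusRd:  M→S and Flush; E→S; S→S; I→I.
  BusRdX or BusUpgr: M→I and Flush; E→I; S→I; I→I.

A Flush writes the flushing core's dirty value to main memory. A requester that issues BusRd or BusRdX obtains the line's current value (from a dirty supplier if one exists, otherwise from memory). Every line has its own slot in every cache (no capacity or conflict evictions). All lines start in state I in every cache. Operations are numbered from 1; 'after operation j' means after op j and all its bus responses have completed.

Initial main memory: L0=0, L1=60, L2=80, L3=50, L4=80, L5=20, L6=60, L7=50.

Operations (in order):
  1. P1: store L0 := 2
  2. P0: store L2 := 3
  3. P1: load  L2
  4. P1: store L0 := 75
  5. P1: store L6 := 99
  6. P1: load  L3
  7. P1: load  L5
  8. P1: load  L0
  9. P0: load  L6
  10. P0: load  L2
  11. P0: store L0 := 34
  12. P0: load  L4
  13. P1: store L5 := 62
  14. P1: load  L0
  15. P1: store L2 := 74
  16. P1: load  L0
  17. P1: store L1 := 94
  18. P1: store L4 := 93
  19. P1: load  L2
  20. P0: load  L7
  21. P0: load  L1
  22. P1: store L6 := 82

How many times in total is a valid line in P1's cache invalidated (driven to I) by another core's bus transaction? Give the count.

invalidations = 1

step 1: P1: store L0 := 2  ⟶  IM  (L0)  txn=BusRdX  M[L0]=0
step 2: P0: store L2 := 3  ⟶  MI  (L2)  txn=BusRdX  M[L2]=80
step 3: P1: load  L2  ⟶  SS  (L2)  txn=BusRd+Flush  M[L2]=3
step 4: P1: store L0 := 75  ⟶  IM  (L0)  txn=∅  M[L0]=0
step 5: P1: store L6 := 99  ⟶  IM  (L6)  txn=BusRdX  M[L6]=60
step 6: P1: load  L3  ⟶  IE  (L3)  txn=BusRd  M[L3]=50
step 7: P1: load  L5  ⟶  IE  (L5)  txn=BusRd  M[L5]=20
step 8: P1: load  L0  ⟶  IM  (L0)  txn=∅  M[L0]=0
step 9: P0: load  L6  ⟶  SS  (L6)  txn=BusRd+Flush  M[L6]=99
step 10: P0: load  L2  ⟶  SS  (L2)  txn=∅  M[L2]=3
step 11: P0: store L0 := 34  ⟶  MI  (L0)  txn=BusRdX+Flush  M[L0]=75
step 12: P0: load  L4  ⟶  EI  (L4)  txn=BusRd  M[L4]=80
step 13: P1: store L5 := 62  ⟶  IM  (L5)  txn=∅  M[L5]=20
step 14: P1: load  L0  ⟶  SS  (L0)  txn=BusRd+Flush  M[L0]=34
step 15: P1: store L2 := 74  ⟶  IM  (L2)  txn=BusUpgr  M[L2]=3
step 16: P1: load  L0  ⟶  SS  (L0)  txn=∅  M[L0]=34
step 17: P1: store L1 := 94  ⟶  IM  (L1)  txn=BusRdX  M[L1]=60
step 18: P1: store L4 := 93  ⟶  IM  (L4)  txn=BusRdX  M[L4]=80
step 19: P1: load  L2  ⟶  IM  (L2)  txn=∅  M[L2]=3
step 20: P0: load  L7  ⟶  EI  (L7)  txn=BusRd  M[L7]=50
step 21: P0: load  L1  ⟶  SS  (L1)  txn=BusRd+Flush  M[L1]=94
step 22: P1: store L6 := 82  ⟶  IM  (L6)  txn=BusUpgr  M[L6]=99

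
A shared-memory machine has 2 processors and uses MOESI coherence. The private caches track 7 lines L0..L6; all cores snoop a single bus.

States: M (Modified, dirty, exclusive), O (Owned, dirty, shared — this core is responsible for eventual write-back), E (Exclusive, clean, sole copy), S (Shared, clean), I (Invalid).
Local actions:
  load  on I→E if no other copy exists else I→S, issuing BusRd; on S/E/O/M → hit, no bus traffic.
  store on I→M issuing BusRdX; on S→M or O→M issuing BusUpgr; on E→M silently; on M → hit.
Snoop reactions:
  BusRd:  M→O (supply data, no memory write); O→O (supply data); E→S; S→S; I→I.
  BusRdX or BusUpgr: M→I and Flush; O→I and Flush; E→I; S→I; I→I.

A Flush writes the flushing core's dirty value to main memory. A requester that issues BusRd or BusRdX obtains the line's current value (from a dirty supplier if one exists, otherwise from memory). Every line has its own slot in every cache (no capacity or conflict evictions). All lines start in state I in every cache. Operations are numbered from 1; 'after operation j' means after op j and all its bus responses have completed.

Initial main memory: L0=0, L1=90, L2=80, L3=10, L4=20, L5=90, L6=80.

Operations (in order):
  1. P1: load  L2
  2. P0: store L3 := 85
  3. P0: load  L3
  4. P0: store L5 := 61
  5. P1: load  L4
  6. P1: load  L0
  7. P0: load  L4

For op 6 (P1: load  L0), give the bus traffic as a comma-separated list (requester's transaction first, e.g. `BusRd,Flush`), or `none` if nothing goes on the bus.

bus = BusRd

step 1: P1: load  L2  ⟶  IE  (L2)  txn=BusRd  M[L2]=80
step 2: P0: store L3 := 85  ⟶  MI  (L3)  txn=BusRdX  M[L3]=10
step 3: P0: load  L3  ⟶  MI  (L3)  txn=∅  M[L3]=10
step 4: P0: store L5 := 61  ⟶  MI  (L5)  txn=BusRdX  M[L5]=90
step 5: P1: load  L4  ⟶  IE  (L4)  txn=BusRd  M[L4]=20
step 6: P1: load  L0  ⟶  IE  (L0)  txn=BusRd  M[L0]=0
step 7: P0: load  L4  ⟶  SS  (L4)  txn=BusRd  M[L4]=20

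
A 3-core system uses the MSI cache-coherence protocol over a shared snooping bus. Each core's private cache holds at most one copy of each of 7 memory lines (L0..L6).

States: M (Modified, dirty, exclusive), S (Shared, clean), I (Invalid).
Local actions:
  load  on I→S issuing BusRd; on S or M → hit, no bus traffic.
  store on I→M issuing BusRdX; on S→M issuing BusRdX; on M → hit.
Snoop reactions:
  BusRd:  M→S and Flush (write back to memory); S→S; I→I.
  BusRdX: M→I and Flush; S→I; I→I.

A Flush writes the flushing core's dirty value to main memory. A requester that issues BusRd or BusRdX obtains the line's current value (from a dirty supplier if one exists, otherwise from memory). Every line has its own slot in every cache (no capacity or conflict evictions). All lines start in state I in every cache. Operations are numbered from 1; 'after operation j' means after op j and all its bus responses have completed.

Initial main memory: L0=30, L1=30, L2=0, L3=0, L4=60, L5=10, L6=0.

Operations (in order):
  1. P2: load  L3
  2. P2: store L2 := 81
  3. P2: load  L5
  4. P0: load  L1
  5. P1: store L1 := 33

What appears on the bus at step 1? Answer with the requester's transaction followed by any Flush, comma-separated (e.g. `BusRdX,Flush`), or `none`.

bus = BusRd

  op1 P2: load  L3 → I/I/S on L3; bus BusRd; mem=0
  op2 P2: store L2 := 81 → I/I/M on L2; bus BusRdX; mem=0
  op3 P2: load  L5 → I/I/S on L5; bus BusRd; mem=10
  op4 P0: load  L1 → S/I/I on L1; bus BusRd; mem=30
  op5 P1: store L1 := 33 → I/M/I on L1; bus BusRdX; mem=30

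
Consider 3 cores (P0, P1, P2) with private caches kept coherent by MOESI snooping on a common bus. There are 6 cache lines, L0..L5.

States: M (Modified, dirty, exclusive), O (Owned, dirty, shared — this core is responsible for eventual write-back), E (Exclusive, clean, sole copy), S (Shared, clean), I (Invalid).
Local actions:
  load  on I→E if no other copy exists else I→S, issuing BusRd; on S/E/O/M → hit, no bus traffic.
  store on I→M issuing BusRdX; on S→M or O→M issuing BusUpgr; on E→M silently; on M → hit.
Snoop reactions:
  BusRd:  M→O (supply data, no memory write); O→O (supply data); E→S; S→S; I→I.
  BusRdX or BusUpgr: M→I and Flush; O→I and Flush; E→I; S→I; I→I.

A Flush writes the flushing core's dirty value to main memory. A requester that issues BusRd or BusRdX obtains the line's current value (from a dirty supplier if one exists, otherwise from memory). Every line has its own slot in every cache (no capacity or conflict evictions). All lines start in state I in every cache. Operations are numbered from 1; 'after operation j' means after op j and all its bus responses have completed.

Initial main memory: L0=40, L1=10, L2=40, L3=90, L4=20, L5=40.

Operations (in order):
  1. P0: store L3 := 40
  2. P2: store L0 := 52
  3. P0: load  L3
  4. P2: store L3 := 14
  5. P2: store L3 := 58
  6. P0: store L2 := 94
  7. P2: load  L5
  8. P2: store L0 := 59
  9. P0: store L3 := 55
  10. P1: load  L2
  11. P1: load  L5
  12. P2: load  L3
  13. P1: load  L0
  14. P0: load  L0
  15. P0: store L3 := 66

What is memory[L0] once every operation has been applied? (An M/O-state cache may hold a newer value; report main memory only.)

memory[L0] = 40

  op1 P0: store L3 := 40 → M/I/I on L3; bus BusRdX; mem=90
  op2 P2: store L0 := 52 → I/I/M on L0; bus BusRdX; mem=40
  op3 P0: load  L3 → M/I/I on L3; bus (none); mem=90
  op4 P2: store L3 := 14 → I/I/M on L3; bus BusRdX Flush; mem=40
  op5 P2: store L3 := 58 → I/I/M on L3; bus (none); mem=40
  op6 P0: store L2 := 94 → M/I/I on L2; bus BusRdX; mem=40
  op7 P2: load  L5 → I/I/E on L5; bus BusRd; mem=40
  op8 P2: store L0 := 59 → I/I/M on L0; bus (none); mem=40
  op9 P0: store L3 := 55 → M/I/I on L3; bus BusRdX Flush; mem=58
  op10 P1: load  L2 → O/S/I on L2; bus BusRd; mem=40
  op11 P1: load  L5 → I/S/S on L5; bus BusRd; mem=40
  op12 P2: load  L3 → O/I/S on L3; bus BusRd; mem=58
  op13 P1: load  L0 → I/S/O on L0; bus BusRd; mem=40
  op14 P0: load  L0 → S/S/O on L0; bus BusRd; mem=40
  op15 P0: store L3 := 66 → M/I/I on L3; bus BusUpgr; mem=58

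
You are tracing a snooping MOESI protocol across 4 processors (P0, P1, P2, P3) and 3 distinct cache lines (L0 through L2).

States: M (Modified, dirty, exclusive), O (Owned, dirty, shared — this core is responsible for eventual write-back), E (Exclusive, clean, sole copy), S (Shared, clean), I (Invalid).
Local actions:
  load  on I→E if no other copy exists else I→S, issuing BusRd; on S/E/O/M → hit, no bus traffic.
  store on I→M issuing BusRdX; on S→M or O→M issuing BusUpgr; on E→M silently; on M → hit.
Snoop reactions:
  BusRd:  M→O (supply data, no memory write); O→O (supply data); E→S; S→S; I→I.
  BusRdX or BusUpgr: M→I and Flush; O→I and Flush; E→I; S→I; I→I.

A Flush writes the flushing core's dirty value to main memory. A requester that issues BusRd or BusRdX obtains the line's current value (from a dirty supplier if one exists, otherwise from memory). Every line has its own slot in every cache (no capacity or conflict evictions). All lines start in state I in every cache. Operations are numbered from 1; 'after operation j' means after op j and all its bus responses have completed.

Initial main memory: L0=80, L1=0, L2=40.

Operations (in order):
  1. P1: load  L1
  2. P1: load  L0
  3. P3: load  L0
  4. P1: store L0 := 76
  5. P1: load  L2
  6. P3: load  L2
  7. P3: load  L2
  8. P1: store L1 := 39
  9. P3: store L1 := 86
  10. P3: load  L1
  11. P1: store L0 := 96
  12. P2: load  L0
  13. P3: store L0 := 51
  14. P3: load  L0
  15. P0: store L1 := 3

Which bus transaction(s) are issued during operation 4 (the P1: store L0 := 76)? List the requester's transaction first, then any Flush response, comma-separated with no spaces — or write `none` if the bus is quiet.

  op1 P1: load  L1 → I/E/I/I on L1; bus BusRd; mem=0
  op2 P1: load  L0 → I/E/I/I on L0; bus BusRd; mem=80
  op3 P3: load  L0 → I/S/I/S on L0; bus BusRd; mem=80
  op4 P1: store L0 := 76 → I/M/I/I on L0; bus BusUpgr; mem=80
  op5 P1: load  L2 → I/E/I/I on L2; bus BusRd; mem=40
  op6 P3: load  L2 → I/S/I/S on L2; bus BusRd; mem=40
  op7 P3: load  L2 → I/S/I/S on L2; bus (none); mem=40
  op8 P1: store L1 := 39 → I/M/I/I on L1; bus (none); mem=0
  op9 P3: store L1 := 86 → I/I/I/M on L1; bus BusRdX Flush; mem=39
  op10 P3: load  L1 → I/I/I/M on L1; bus (none); mem=39
  op11 P1: store L0 := 96 → I/M/I/I on L0; bus (none); mem=80
  op12 P2: load  L0 → I/O/S/I on L0; bus BusRd; mem=80
  op13 P3: store L0 := 51 → I/I/I/M on L0; bus BusRdX Flush; mem=96
  op14 P3: load  L0 → I/I/I/M on L0; bus (none); mem=96
  op15 P0: store L1 := 3 → M/I/I/I on L1; bus BusRdX Flush; mem=86

bus = BusUpgr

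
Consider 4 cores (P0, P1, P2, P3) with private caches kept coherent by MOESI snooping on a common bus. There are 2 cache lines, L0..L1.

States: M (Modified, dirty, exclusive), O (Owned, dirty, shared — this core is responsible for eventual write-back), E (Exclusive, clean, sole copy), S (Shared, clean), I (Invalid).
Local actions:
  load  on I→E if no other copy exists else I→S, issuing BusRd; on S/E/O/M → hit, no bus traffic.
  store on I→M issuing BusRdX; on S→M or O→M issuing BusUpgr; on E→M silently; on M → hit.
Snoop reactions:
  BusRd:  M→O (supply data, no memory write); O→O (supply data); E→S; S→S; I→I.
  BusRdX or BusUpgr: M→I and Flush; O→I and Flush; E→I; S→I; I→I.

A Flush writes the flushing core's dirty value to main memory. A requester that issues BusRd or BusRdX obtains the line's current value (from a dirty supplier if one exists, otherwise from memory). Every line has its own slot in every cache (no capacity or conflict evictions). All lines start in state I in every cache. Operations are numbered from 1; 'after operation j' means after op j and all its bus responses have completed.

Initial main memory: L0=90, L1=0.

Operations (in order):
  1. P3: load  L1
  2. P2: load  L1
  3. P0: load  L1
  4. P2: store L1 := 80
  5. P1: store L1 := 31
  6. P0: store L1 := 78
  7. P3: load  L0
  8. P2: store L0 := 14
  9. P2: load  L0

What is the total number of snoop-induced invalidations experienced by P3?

invalidations = 2

  op1 P3: load  L1 → I/I/I/E on L1; bus BusRd; mem=0
  op2 P2: load  L1 → I/I/S/S on L1; bus BusRd; mem=0
  op3 P0: load  L1 → S/I/S/S on L1; bus BusRd; mem=0
  op4 P2: store L1 := 80 → I/I/M/I on L1; bus BusUpgr; mem=0
  op5 P1: store L1 := 31 → I/M/I/I on L1; bus BusRdX Flush; mem=80
  op6 P0: store L1 := 78 → M/I/I/I on L1; bus BusRdX Flush; mem=31
  op7 P3: load  L0 → I/I/I/E on L0; bus BusRd; mem=90
  op8 P2: store L0 := 14 → I/I/M/I on L0; bus BusRdX; mem=90
  op9 P2: load  L0 → I/I/M/I on L0; bus (none); mem=90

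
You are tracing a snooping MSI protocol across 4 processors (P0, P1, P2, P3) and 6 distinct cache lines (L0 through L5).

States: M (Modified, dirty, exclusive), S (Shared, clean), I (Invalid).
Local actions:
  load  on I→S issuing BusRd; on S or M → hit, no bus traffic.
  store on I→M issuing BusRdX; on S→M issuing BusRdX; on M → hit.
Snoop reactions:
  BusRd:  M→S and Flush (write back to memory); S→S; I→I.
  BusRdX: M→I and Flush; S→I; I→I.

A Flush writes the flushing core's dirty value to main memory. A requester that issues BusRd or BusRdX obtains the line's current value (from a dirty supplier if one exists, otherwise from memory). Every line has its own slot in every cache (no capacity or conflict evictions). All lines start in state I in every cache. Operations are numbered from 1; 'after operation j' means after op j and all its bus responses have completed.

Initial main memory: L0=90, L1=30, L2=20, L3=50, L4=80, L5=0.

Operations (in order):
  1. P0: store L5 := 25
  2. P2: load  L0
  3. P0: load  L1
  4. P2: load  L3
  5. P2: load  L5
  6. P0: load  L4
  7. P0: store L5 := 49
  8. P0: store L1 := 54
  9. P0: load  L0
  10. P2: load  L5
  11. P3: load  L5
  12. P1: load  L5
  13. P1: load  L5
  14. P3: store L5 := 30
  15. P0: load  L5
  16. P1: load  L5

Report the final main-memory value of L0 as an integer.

memory[L0] = 90

step 1: P0: store L5 := 25  ⟶  MIII  (L5)  txn=BusRdX  M[L5]=0
step 2: P2: load  L0  ⟶  IISI  (L0)  txn=BusRd  M[L0]=90
step 3: P0: load  L1  ⟶  SIII  (L1)  txn=BusRd  M[L1]=30
step 4: P2: load  L3  ⟶  IISI  (L3)  txn=BusRd  M[L3]=50
step 5: P2: load  L5  ⟶  SISI  (L5)  txn=BusRd+Flush  M[L5]=25
step 6: P0: load  L4  ⟶  SIII  (L4)  txn=BusRd  M[L4]=80
step 7: P0: store L5 := 49  ⟶  MIII  (L5)  txn=BusRdX  M[L5]=25
step 8: P0: store L1 := 54  ⟶  MIII  (L1)  txn=BusRdX  M[L1]=30
step 9: P0: load  L0  ⟶  SISI  (L0)  txn=BusRd  M[L0]=90
step 10: P2: load  L5  ⟶  SISI  (L5)  txn=BusRd+Flush  M[L5]=49
step 11: P3: load  L5  ⟶  SISS  (L5)  txn=BusRd  M[L5]=49
step 12: P1: load  L5  ⟶  SSSS  (L5)  txn=BusRd  M[L5]=49
step 13: P1: load  L5  ⟶  SSSS  (L5)  txn=∅  M[L5]=49
step 14: P3: store L5 := 30  ⟶  IIIM  (L5)  txn=BusRdX  M[L5]=49
step 15: P0: load  L5  ⟶  SIIS  (L5)  txn=BusRd+Flush  M[L5]=30
step 16: P1: load  L5  ⟶  SSIS  (L5)  txn=BusRd  M[L5]=30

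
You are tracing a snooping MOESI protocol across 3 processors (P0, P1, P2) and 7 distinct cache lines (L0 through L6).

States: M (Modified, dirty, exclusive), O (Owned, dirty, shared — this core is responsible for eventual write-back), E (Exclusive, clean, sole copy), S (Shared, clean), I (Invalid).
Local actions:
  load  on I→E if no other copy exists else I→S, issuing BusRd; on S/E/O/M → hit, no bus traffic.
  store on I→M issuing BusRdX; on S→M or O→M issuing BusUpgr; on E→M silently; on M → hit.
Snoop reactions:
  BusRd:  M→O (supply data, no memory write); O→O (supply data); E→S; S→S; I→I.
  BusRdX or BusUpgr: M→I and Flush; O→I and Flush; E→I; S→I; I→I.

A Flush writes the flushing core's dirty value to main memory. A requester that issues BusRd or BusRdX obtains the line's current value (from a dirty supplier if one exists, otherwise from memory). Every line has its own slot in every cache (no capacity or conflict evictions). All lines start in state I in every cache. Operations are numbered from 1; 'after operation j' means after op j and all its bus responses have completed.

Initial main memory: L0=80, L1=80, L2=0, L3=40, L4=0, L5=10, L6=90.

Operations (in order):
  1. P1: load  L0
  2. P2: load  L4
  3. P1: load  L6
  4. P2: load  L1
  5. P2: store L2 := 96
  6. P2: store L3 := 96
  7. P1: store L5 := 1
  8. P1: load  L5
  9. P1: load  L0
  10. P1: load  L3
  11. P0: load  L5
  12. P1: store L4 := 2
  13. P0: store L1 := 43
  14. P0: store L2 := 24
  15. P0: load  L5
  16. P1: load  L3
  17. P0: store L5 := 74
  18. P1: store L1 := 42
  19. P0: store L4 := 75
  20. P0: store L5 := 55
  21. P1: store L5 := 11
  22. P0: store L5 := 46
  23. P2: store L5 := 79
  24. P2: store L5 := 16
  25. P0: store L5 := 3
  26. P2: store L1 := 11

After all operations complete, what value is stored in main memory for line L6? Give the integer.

memory[L6] = 90

1. P1: load  L0  bus=[BusRd]  L0: P0=I P1=E P2=I  mem[L0]=80
2. P2: load  L4  bus=[BusRd]  L4: P0=I P1=I P2=E  mem[L4]=0
3. P1: load  L6  bus=[BusRd]  L6: P0=I P1=E P2=I  mem[L6]=90
4. P2: load  L1  bus=[BusRd]  L1: P0=I P1=I P2=E  mem[L1]=80
5. P2: store L2 := 96  bus=[BusRdX]  L2: P0=I P1=I P2=M  mem[L2]=0
6. P2: store L3 := 96  bus=[BusRdX]  L3: P0=I P1=I P2=M  mem[L3]=40
7. P1: store L5 := 1  bus=[BusRdX]  L5: P0=I P1=M P2=I  mem[L5]=10
8. P1: load  L5  bus=[-]  L5: P0=I P1=M P2=I  mem[L5]=10
9. P1: load  L0  bus=[-]  L0: P0=I P1=E P2=I  mem[L0]=80
10. P1: load  L3  bus=[BusRd]  L3: P0=I P1=S P2=O  mem[L3]=40
11. P0: load  L5  bus=[BusRd]  L5: P0=S P1=O P2=I  mem[L5]=10
12. P1: store L4 := 2  bus=[BusRdX]  L4: P0=I P1=M P2=I  mem[L4]=0
13. P0: store L1 := 43  bus=[BusRdX]  L1: P0=M P1=I P2=I  mem[L1]=80
14. P0: store L2 := 24  bus=[BusRdX,Flush]  L2: P0=M P1=I P2=I  mem[L2]=96
15. P0: load  L5  bus=[-]  L5: P0=S P1=O P2=I  mem[L5]=10
16. P1: load  L3  bus=[-]  L3: P0=I P1=S P2=O  mem[L3]=40
17. P0: store L5 := 74  bus=[BusUpgr,Flush]  L5: P0=M P1=I P2=I  mem[L5]=1
18. P1: store L1 := 42  bus=[BusRdX,Flush]  L1: P0=I P1=M P2=I  mem[L1]=43
19. P0: store L4 := 75  bus=[BusRdX,Flush]  L4: P0=M P1=I P2=I  mem[L4]=2
20. P0: store L5 := 55  bus=[-]  L5: P0=M P1=I P2=I  mem[L5]=1
21. P1: store L5 := 11  bus=[BusRdX,Flush]  L5: P0=I P1=M P2=I  mem[L5]=55
22. P0: store L5 := 46  bus=[BusRdX,Flush]  L5: P0=M P1=I P2=I  mem[L5]=11
23. P2: store L5 := 79  bus=[BusRdX,Flush]  L5: P0=I P1=I P2=M  mem[L5]=46
24. P2: store L5 := 16  bus=[-]  L5: P0=I P1=I P2=M  mem[L5]=46
25. P0: store L5 := 3  bus=[BusRdX,Flush]  L5: P0=M P1=I P2=I  mem[L5]=16
26. P2: store L1 := 11  bus=[BusRdX,Flush]  L1: P0=I P1=I P2=M  mem[L1]=42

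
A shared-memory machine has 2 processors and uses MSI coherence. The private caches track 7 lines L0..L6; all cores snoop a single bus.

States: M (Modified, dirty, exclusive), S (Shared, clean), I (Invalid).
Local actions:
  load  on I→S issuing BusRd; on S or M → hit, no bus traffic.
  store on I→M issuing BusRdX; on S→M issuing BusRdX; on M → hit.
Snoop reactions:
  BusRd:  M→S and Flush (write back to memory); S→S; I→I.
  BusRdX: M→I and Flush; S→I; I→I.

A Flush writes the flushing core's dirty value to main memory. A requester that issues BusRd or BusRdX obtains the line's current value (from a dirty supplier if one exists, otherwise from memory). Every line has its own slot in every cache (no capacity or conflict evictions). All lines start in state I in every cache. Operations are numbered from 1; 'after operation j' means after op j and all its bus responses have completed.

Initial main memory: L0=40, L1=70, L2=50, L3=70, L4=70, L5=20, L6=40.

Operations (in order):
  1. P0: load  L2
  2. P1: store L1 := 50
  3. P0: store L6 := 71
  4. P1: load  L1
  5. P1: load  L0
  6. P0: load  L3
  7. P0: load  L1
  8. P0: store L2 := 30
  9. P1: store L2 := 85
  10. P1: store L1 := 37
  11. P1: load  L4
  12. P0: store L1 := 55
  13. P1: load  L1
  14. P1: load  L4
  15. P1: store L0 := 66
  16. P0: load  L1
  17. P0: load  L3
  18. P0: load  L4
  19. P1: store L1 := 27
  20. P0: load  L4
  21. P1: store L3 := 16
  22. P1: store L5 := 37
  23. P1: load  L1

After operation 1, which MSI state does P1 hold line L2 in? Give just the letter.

state = I

step 1: P0: load  L2  ⟶  SI  (L2)  txn=BusRd  M[L2]=50
step 2: P1: store L1 := 50  ⟶  IM  (L1)  txn=BusRdX  M[L1]=70
step 3: P0: store L6 := 71  ⟶  MI  (L6)  txn=BusRdX  M[L6]=40
step 4: P1: load  L1  ⟶  IM  (L1)  txn=∅  M[L1]=70
step 5: P1: load  L0  ⟶  IS  (L0)  txn=BusRd  M[L0]=40
step 6: P0: load  L3  ⟶  SI  (L3)  txn=BusRd  M[L3]=70
step 7: P0: load  L1  ⟶  SS  (L1)  txn=BusRd+Flush  M[L1]=50
step 8: P0: store L2 := 30  ⟶  MI  (L2)  txn=BusRdX  M[L2]=50
step 9: P1: store L2 := 85  ⟶  IM  (L2)  txn=BusRdX+Flush  M[L2]=30
step 10: P1: store L1 := 37  ⟶  IM  (L1)  txn=BusRdX  M[L1]=50
step 11: P1: load  L4  ⟶  IS  (L4)  txn=BusRd  M[L4]=70
step 12: P0: store L1 := 55  ⟶  MI  (L1)  txn=BusRdX+Flush  M[L1]=37
step 13: P1: load  L1  ⟶  SS  (L1)  txn=BusRd+Flush  M[L1]=55
step 14: P1: load  L4  ⟶  IS  (L4)  txn=∅  M[L4]=70
step 15: P1: store L0 := 66  ⟶  IM  (L0)  txn=BusRdX  M[L0]=40
step 16: P0: load  L1  ⟶  SS  (L1)  txn=∅  M[L1]=55
step 17: P0: load  L3  ⟶  SI  (L3)  txn=∅  M[L3]=70
step 18: P0: load  L4  ⟶  SS  (L4)  txn=BusRd  M[L4]=70
step 19: P1: store L1 := 27  ⟶  IM  (L1)  txn=BusRdX  M[L1]=55
step 20: P0: load  L4  ⟶  SS  (L4)  txn=∅  M[L4]=70
step 21: P1: store L3 := 16  ⟶  IM  (L3)  txn=BusRdX  M[L3]=70
step 22: P1: store L5 := 37  ⟶  IM  (L5)  txn=BusRdX  M[L5]=20
step 23: P1: load  L1  ⟶  IM  (L1)  txn=∅  M[L1]=55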